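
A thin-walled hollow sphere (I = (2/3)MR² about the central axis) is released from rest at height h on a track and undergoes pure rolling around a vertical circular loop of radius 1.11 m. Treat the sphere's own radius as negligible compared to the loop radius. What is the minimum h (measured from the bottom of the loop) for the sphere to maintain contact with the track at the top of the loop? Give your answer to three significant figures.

With I = (2/3)MR², the ratio k = I/(MR²) is 2/3.
At the top of the loop, the minimum-contact condition is Mg = Mv_top²/r, so v_top² = gr.
With ω = v/R, the kinetic energy at speed v is ½(1+k)Mv² = (5/6)Mv².
Energy conservation from release (height h) to the top (height 2r): Mgh = Mg(2r) + (5/6)M·gr.
Thus h_min = 2r + (1+k)r/2 = r(2 + 1.667/2) = 1.11 × 2.833 ≈ 3.15 m.

h_min ≈ 3.15 m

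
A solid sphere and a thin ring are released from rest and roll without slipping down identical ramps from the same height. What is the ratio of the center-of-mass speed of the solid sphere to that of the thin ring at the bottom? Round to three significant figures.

v_ratio ≈ 1.20

Each satisfies Mgh = ½(1+k)Mv² with k = I/(MR²), so v ∝ 1/√(1+k).
For the solid sphere k = 0.4; for the thin ring k = 1.
v₁/v₂ = √((1+k₂)/(1+k₁)) = √(2/1.4) ≈ 1.20.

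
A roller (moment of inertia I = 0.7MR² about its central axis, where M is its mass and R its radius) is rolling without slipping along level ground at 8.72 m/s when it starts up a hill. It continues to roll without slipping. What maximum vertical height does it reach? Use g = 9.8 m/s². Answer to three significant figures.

The moment of inertia is 0.7MR², giving k ≡ I/(MR²) = 0.7.
The rolling condition ω = v/R makes the rotational term ½I(v/R)² = ½kMv², so KE_total = ½(1+k)Mv² = (17/20)Mv².
At the top the kinetic energy is zero, so (17/20)Mv₀² = Mgh.
Thus h = (1+k)v₀²/(2g) = 1.7 × 8.72² / (2 × 9.8) ≈ 6.60 m.

h ≈ 6.60 m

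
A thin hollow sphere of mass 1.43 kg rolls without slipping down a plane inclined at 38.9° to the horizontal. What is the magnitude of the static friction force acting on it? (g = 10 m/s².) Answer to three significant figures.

Here I = (2/3)MR², so the shape factor k = I/(MR²) = 2/3.
Along the incline Mg sinθ − f = Ma, and torque about the center fR = Iα = kMR²(a/R) gives f = kMa.
Combining, a = g sinθ/(1+k) and f = kMa = kMg sinθ/(1+k).
f = (2/3) × 1.43 × 10 × sin38.9° / 1.667 ≈ 3.59 N.

f ≈ 3.59 N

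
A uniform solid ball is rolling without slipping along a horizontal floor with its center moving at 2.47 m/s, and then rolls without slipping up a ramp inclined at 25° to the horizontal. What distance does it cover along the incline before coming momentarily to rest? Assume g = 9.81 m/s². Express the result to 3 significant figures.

With I = (2/5)MR², the ratio k = I/(MR²) is 0.4.
Since it rolls without slipping, ω = v/R and KE = ½Mv² + ½Iω² = ½(1+k)Mv² = (7/10)Mv².
Setting this equal to Mgh gives the vertical rise h = (1+k)v₀²/(2g) = 1.4×2.47²/(2×9.81) = 0.4353 m.
The distance along the slope is d = h/sinθ = 0.4353/sin25° ≈ 1.03 m.

d ≈ 1.03 m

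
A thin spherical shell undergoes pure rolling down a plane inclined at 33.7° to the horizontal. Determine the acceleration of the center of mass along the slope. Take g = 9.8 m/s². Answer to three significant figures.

The moment of inertia is (2/3)MR², giving k ≡ I/(MR²) = 2/3.
Along the incline Mg sinθ − f = Ma, and torque about the center fR = Iα = kMR²(a/R) gives f = kMa.
Eliminating f: Mg sinθ = (1+k)Ma, so a = g sinθ/(1+k) = 9.8 × sin33.7° / 1.667 ≈ 3.26 m/s².

a ≈ 3.26 m/s²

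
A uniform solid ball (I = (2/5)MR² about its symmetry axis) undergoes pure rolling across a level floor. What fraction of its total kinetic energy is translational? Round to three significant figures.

With I = (2/5)MR², the ratio k = I/(MR²) is 0.4.
Since ω = v/R, the translational part is ½Mv² and the rotational part is ½I(v/R)² = ½kMv²; the total is ½(1+k)Mv².
The translational fraction is therefore 1/(1+k) = 1/1.4 ≈ 0.714.

fraction ≈ 0.714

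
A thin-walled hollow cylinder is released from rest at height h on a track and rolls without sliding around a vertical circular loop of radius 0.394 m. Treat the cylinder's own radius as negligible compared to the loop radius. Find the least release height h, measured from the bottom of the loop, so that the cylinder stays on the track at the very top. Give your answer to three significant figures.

h_min ≈ 1.18 m

For this body I = MR², i.e. k = I/(MR²) = 1.
At the top, contact is just lost when gravity alone supplies the centripetal force: Mg = Mv_top²/r, i.e. v_top² = gr.
With ω = v/R, the kinetic energy at speed v is ½(1+k)Mv² = Mv².
Energy conservation from release (height h) to the top (height 2r): Mgh = Mg(2r) + M·gr.
Thus h_min = 2r + (1+k)r/2 = r(2 + 2/2) = 0.394 × 3 ≈ 1.18 m.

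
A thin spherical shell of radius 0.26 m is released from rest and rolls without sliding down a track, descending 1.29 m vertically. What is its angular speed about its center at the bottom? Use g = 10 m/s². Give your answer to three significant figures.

ω ≈ 15.1 rad/s

For this body I = (2/3)MR², i.e. k = I/(MR²) = 2/3.
Since it rolls without slipping, ω = v/R and KE = ½Mv² + ½Iω² = ½(1+k)Mv² = (5/6)Mv².
Energy conservation Mgh = ½(1+k)Mv² gives v = √(2gh/(1+k)) = √(2 × 10 × 1.29 / 1.667) = 3.934 m/s.
The angular speed follows from ω = v/R = 3.934/0.26 ≈ 15.1 rad/s.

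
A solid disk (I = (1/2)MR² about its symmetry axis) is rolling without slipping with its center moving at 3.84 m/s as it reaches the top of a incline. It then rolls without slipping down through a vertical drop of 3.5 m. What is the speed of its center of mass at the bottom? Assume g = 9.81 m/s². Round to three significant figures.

v ≈ 7.78 m/s

The moment of inertia is (1/2)MR², giving k ≡ I/(MR²) = 0.5.
Since it rolls without slipping, ω = v/R and KE = ½Mv² + ½Iω² = ½(1+k)Mv² = (3/4)Mv².
Conserving energy between top and bottom: (3/4)Mv² = (3/4)Mv₀² + Mgh, hence v² = v₀² + 2gh/(1+k).
v = √(3.84² + 2×9.81×3.5/1.5) = √60.53 ≈ 7.78 m/s.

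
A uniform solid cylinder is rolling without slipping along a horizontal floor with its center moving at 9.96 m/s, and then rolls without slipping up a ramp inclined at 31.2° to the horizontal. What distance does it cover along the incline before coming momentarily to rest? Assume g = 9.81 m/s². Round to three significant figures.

The moment of inertia is (1/2)MR², giving k ≡ I/(MR²) = 0.5.
The rolling condition ω = v/R makes the rotational term ½I(v/R)² = ½kMv², so KE_total = ½(1+k)Mv² = (3/4)Mv².
Setting this equal to Mgh gives the vertical rise h = (1+k)v₀²/(2g) = 1.5×9.96²/(2×9.81) = 7.584 m.
Along the incline, d = h/sinθ = 7.584/sin31.2° ≈ 14.6 m.

d ≈ 14.6 m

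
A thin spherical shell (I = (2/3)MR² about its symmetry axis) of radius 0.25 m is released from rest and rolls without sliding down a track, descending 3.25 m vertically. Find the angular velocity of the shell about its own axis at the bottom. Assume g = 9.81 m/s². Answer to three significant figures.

For this body I = (2/3)MR², i.e. k = I/(MR²) = 2/3.
Rolling without slipping gives ω = v/R, so the total kinetic energy is ½Mv² + ½Iω² = ½(1+k)Mv² = (5/6)Mv².
Energy conservation Mgh = ½(1+k)Mv² gives v = √(2gh/(1+k)) = √(2 × 9.81 × 3.25 / 1.667) = 6.185 m/s.
Then ω = v/R = 6.185 / 0.25 ≈ 24.7 rad/s.

ω ≈ 24.7 rad/s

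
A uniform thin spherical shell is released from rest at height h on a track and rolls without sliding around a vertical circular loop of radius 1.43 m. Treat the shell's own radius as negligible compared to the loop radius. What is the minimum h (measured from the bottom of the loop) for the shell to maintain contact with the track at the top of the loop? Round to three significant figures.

The moment of inertia is (2/3)MR², giving k ≡ I/(MR²) = 2/3.
At the top, contact is just lost when gravity alone supplies the centripetal force: Mg = Mv_top²/r, i.e. v_top² = gr.
With ω = v/R, the kinetic energy at speed v is ½(1+k)Mv² = (5/6)Mv².
Energy conservation from release (height h) to the top (height 2r): Mgh = Mg(2r) + (5/6)M·gr.
Thus h_min = 2r + (1+k)r/2 = r(2 + 1.667/2) = 1.43 × 2.833 ≈ 4.05 m.

h_min ≈ 4.05 m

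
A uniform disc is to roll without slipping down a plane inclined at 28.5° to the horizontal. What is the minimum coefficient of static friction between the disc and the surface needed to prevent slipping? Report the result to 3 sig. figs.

μ_min ≈ 0.181

For this body I = (1/2)MR², i.e. k = I/(MR²) = 0.5.
Along the incline Mg sinθ − f = Ma, and torque about the center fR = Iα = kMR²(a/R) gives f = kMa.
These give a = g sinθ/(1+k) and the required friction f = kMg sinθ/(1+k).
With N = Mg cosθ, the no-slip condition f ≤ μN gives μ_min = f/N = k tanθ/(1+k).
μ_min = 0.5 × tan28.5° / 1.5 ≈ 0.181.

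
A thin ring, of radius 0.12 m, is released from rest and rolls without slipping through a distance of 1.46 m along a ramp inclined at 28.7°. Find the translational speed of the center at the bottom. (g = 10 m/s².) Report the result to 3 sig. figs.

Here I = MR², so the shape factor k = I/(MR²) = 1.
Rolling without slipping gives ω = v/R, so the total kinetic energy is ½Mv² + ½Iω² = ½(1+k)Mv² = Mv².
The vertical drop is h = L sinθ = 1.46 × sin28.7° = 0.7011 m.
Setting Mgh = Mv² gives v = √(2gh/(1+k)) = √(2·10·0.7011/2) ≈ 2.65 m/s.

v ≈ 2.65 m/s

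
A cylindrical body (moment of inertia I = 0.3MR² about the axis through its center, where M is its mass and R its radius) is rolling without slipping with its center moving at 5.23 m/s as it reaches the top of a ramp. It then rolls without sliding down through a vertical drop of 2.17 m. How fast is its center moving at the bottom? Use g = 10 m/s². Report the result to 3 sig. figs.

With I = 0.3MR², the ratio k = I/(MR²) is 0.3.
Since it rolls without slipping, ω = v/R and KE = ½Mv² + ½Iω² = ½(1+k)Mv² = (13/20)Mv².
Energy conservation: (13/20)Mv₀² + Mgh = (13/20)Mv², so v² = v₀² + 2gh/(1+k).
v = √(5.23² + 2×10×2.17/1.3) = √60.74 ≈ 7.79 m/s.

v ≈ 7.79 m/s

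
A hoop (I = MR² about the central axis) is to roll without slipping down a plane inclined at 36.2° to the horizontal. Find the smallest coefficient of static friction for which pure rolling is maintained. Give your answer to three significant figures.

μ_min ≈ 0.366

With I = MR², the ratio k = I/(MR²) is 1.
Translational: Mg sinθ − f = Ma. Rotational about the CM: fR = Iα = kMRa, so f = kMa.
These give a = g sinθ/(1+k) and the required friction f = kMg sinθ/(1+k).
The normal force is N = Mg cosθ, so μ_min = f/N = k tanθ/(1+k).
μ_min = 1 × tan36.2° / 2 ≈ 0.366.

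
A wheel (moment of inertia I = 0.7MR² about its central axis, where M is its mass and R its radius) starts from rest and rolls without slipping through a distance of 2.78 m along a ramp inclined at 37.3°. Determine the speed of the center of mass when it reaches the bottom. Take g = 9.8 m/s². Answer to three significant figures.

v ≈ 4.41 m/s

For this body I = 0.7MR², i.e. k = I/(MR²) = 0.7.
Rolling without slipping gives ω = v/R, so the total kinetic energy is ½Mv² + ½Iω² = ½(1+k)Mv² = (17/20)Mv².
The vertical drop is h = L sinθ = 2.78 × sin37.3° = 1.685 m.
Setting Mgh = (17/20)Mv² gives v = √(2gh/(1+k)) = √(2·9.8·1.685/1.7) ≈ 4.41 m/s.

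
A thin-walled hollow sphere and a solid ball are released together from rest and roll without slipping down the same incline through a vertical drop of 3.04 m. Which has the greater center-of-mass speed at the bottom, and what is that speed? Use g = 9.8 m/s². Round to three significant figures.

the solid ball, at v ≈ 6.52 m/s

For rolling without slipping, Mgh = ½(1+k)Mv² where k = I/(MR²), so v = √(2gh/(1+k)).
Thin-walled hollow sphere: k = 2/3, giving v = √(2×9.8×3.04/1.667) = 5.979 m/s.
Solid ball: k = 0.4, giving v = √(2×9.8×3.04/1.4) = 6.524 m/s.
The smaller k wins: the solid ball, at ≈ 6.52 m/s.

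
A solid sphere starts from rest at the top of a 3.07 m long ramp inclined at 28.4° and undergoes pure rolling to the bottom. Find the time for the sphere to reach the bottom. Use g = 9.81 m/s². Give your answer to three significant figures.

The moment of inertia is (2/5)MR², giving k ≡ I/(MR²) = 0.4.
Newton's second law down the slope: Mg sinθ − f = Ma. The torque equation fR = Iα (with α = a/R) gives f = kMa.
Hence a = g sinθ/(1+k) = 9.81×sin28.4°/1.4 = 3.333 m/s².
With constant a from rest, t = √(2L/a) = √(2·3.07/3.333) ≈ 1.36 s.

t ≈ 1.36 s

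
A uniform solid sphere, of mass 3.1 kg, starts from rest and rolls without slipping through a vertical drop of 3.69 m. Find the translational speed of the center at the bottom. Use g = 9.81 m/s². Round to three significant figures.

With I = (2/5)MR², the ratio k = I/(MR²) is 0.4.
Rolling without slipping gives ω = v/R, so the total kinetic energy is ½Mv² + ½Iω² = ½(1+k)Mv² = (7/10)Mv².
Energy conservation: Mgh = (7/10)Mv², so v = √(2gh/(1+k)) = √(2 × 9.81 × 3.69 / 1.4) ≈ 7.19 m/s.

v ≈ 7.19 m/s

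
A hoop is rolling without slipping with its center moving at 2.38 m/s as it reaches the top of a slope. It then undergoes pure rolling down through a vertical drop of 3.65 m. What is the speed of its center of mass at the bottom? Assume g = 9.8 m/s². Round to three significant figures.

v ≈ 6.44 m/s

Here I = MR², so the shape factor k = I/(MR²) = 1.
Rolling without slipping gives ω = v/R, so the total kinetic energy is ½Mv² + ½Iω² = ½(1+k)Mv² = Mv².
Conserving energy between top and bottom: Mv² = Mv₀² + Mgh, hence v² = v₀² + 2gh/(1+k).
v = √(2.38² + 2×9.8×3.65/2) = √41.43 ≈ 6.44 m/s.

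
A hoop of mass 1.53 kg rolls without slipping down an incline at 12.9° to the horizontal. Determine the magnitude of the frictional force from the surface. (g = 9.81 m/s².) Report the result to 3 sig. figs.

f ≈ 1.68 N

The moment of inertia is MR², giving k ≡ I/(MR²) = 1.
Translational: Mg sinθ − f = Ma. Rotational about the CM: fR = Iα = kMRa, so f = kMa.
Combining, a = g sinθ/(1+k) and f = kMa = kMg sinθ/(1+k).
f = 1 × 1.53 × 9.81 × sin12.9° / 2 ≈ 1.68 N.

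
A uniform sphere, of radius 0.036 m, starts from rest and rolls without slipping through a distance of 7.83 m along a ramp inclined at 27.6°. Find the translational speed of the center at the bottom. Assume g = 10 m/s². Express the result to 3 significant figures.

v ≈ 7.20 m/s

Here I = (2/5)MR², so the shape factor k = I/(MR²) = 0.4.
Pure rolling means v = ωR; then KE = ½Mv² + ½I(v/R)² = ½(1+k)Mv² = (7/10)Mv².
The vertical drop is h = L sinθ = 7.83 × sin27.6° = 3.628 m.
Setting Mgh = (7/10)Mv² gives v = √(2gh/(1+k)) = √(2·10·3.628/1.4) ≈ 7.20 m/s.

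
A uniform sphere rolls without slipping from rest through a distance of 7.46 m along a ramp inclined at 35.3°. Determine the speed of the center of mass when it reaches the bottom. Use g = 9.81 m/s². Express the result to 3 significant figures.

v ≈ 7.77 m/s

Here I = (2/5)MR², so the shape factor k = I/(MR²) = 0.4.
Pure rolling means v = ωR; then KE = ½Mv² + ½I(v/R)² = ½(1+k)Mv² = (7/10)Mv².
The vertical drop is h = L sinθ = 7.46 × sin35.3° = 4.311 m.
Setting Mgh = (7/10)Mv² gives v = √(2gh/(1+k)) = √(2·9.81·4.311/1.4) ≈ 7.77 m/s.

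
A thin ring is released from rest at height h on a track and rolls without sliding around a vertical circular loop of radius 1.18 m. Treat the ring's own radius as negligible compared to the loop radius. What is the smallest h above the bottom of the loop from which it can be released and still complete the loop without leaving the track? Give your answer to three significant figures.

For this body I = MR², i.e. k = I/(MR²) = 1.
At the top of the loop, the minimum-contact condition is Mg = Mv_top²/r, so v_top² = gr.
With ω = v/R, the kinetic energy at speed v is ½(1+k)Mv² = Mv².
Energy conservation from release (height h) to the top (height 2r): Mgh = Mg(2r) + M·gr.
Thus h_min = 2r + (1+k)r/2 = r(2 + 2/2) = 1.18 × 3 ≈ 3.54 m.

h_min ≈ 3.54 m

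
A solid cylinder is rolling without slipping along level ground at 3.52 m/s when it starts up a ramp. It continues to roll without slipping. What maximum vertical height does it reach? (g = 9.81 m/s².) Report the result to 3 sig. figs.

The moment of inertia is (1/2)MR², giving k ≡ I/(MR²) = 0.5.
The rolling condition ω = v/R makes the rotational term ½I(v/R)² = ½kMv², so KE_total = ½(1+k)Mv² = (3/4)Mv².
At the top the kinetic energy is zero, so (3/4)Mv₀² = Mgh.
Thus h = (1+k)v₀²/(2g) = 1.5 × 3.52² / (2 × 9.81) ≈ 0.947 m.

h ≈ 0.947 m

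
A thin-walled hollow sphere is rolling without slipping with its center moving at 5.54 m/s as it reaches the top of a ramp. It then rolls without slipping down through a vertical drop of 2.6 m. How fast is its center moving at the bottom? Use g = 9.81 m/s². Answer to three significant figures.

v ≈ 7.83 m/s

With I = (2/3)MR², the ratio k = I/(MR²) is 2/3.
Since it rolls without slipping, ω = v/R and KE = ½Mv² + ½Iω² = ½(1+k)Mv² = (5/6)Mv².
Conserving energy between top and bottom: (5/6)Mv² = (5/6)Mv₀² + Mgh, hence v² = v₀² + 2gh/(1+k).
v = √(5.54² + 2×9.81×2.6/1.667) = √61.3 ≈ 7.83 m/s.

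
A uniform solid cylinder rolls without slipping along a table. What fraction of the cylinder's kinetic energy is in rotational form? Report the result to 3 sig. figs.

With I = (1/2)MR², the ratio k = I/(MR²) is 0.5.
With ω = v/R, KE_trans = ½Mv² and KE_rot = ½Iω² = ½kMv², so KE_total = ½(1+k)Mv².
The rotational fraction is therefore k/(1+k) = 0.5/1.5 ≈ 0.333.

fraction ≈ 0.333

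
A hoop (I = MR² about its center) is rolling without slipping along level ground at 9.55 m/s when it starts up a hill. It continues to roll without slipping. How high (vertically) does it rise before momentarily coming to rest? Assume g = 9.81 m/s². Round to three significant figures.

Here I = MR², so the shape factor k = I/(MR²) = 1.
Rolling without slipping gives ω = v/R, so the total kinetic energy is ½Mv² + ½Iω² = ½(1+k)Mv² = Mv².
All of this converts to potential energy at the highest point: Mv₀² = Mgh.
Thus h = (1+k)v₀²/(2g) = 2 × 9.55² / (2 × 9.81) ≈ 9.30 m.

h ≈ 9.30 m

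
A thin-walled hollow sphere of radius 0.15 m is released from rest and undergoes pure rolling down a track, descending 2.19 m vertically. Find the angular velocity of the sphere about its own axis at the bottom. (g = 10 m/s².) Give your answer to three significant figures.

Here I = (2/3)MR², so the shape factor k = I/(MR²) = 2/3.
Since it rolls without slipping, ω = v/R and KE = ½Mv² + ½Iω² = ½(1+k)Mv² = (5/6)Mv².
Energy conservation Mgh = ½(1+k)Mv² gives v = √(2gh/(1+k)) = √(2 × 10 × 2.19 / 1.667) = 5.126 m/s.
Then ω = v/R = 5.126 / 0.15 ≈ 34.2 rad/s.

ω ≈ 34.2 rad/s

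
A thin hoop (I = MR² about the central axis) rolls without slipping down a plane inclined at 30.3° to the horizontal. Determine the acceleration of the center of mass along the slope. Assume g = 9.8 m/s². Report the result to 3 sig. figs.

a ≈ 2.47 m/s²

With I = MR², the ratio k = I/(MR²) is 1.
Newton's second law down the slope: Mg sinθ − f = Ma. The torque equation fR = Iα (with α = a/R) gives f = kMa.
Eliminating f: Mg sinθ = (1+k)Ma, so a = g sinθ/(1+k) = 9.8 × sin30.3° / 2 ≈ 2.47 m/s².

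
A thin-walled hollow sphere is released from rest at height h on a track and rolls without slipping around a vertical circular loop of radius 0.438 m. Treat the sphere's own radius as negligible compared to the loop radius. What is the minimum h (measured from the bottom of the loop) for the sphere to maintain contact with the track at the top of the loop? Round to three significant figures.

h_min ≈ 1.24 m

For this body I = (2/3)MR², i.e. k = I/(MR²) = 2/3.
At the top of the loop, the minimum-contact condition is Mg = Mv_top²/r, so v_top² = gr.
With ω = v/R, the kinetic energy at speed v is ½(1+k)Mv² = (5/6)Mv².
Energy conservation from release (height h) to the top (height 2r): Mgh = Mg(2r) + (5/6)M·gr.
Thus h_min = 2r + (1+k)r/2 = r(2 + 1.667/2) = 0.438 × 2.833 ≈ 1.24 m.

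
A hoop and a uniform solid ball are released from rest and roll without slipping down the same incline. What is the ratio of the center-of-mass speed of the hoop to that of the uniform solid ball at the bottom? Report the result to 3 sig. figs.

Each satisfies Mgh = ½(1+k)Mv² with k = I/(MR²), so v ∝ 1/√(1+k).
For the hoop k = 1; for the uniform solid ball k = 0.4.
v₁/v₂ = √((1+k₂)/(1+k₁)) = √(1.4/2) ≈ 0.837.

v_ratio ≈ 0.837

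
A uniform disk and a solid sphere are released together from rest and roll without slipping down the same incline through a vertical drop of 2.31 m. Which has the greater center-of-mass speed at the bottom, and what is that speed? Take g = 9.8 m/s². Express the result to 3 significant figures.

For rolling without slipping, Mgh = ½(1+k)Mv² where k = I/(MR²), so v = √(2gh/(1+k)).
Uniform disk: k = 0.5, giving v = √(2×9.8×2.31/1.5) = 5.494 m/s.
Solid sphere: k = 0.4, giving v = √(2×9.8×2.31/1.4) = 5.687 m/s.
The smaller k wins: the solid sphere, at ≈ 5.69 m/s.

the solid sphere, at v ≈ 5.69 m/s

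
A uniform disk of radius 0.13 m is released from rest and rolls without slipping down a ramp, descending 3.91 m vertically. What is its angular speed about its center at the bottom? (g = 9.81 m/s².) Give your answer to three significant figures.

ω ≈ 55.0 rad/s

With I = (1/2)MR², the ratio k = I/(MR²) is 0.5.
Rolling without slipping gives ω = v/R, so the total kinetic energy is ½Mv² + ½Iω² = ½(1+k)Mv² = (3/4)Mv².
Energy conservation Mgh = ½(1+k)Mv² gives v = √(2gh/(1+k)) = √(2 × 9.81 × 3.91 / 1.5) = 7.151 m/s.
Then ω = v/R = 7.151 / 0.13 ≈ 55.0 rad/s.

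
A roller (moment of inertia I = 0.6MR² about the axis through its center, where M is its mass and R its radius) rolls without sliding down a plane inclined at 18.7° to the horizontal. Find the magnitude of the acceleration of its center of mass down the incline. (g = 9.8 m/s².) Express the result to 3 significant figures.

a ≈ 1.96 m/s²

With I = 0.6MR², the ratio k = I/(MR²) is 0.6.
Along the incline Mg sinθ − f = Ma, and torque about the center fR = Iα = kMR²(a/R) gives f = kMa.
Eliminating f: Mg sinθ = (1+k)Ma, so a = g sinθ/(1+k) = 9.8 × sin18.7° / 1.6 ≈ 1.96 m/s².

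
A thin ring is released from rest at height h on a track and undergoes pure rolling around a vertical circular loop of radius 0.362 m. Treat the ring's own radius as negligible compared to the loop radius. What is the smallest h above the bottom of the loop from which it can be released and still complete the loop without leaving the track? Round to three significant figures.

The moment of inertia is MR², giving k ≡ I/(MR²) = 1.
At the top of the loop, the minimum-contact condition is Mg = Mv_top²/r, so v_top² = gr.
With ω = v/R, the kinetic energy at speed v is ½(1+k)Mv² = Mv².
Energy conservation from release (height h) to the top (height 2r): Mgh = Mg(2r) + M·gr.
Thus h_min = 2r + (1+k)r/2 = r(2 + 2/2) = 0.362 × 3 ≈ 1.09 m.

h_min ≈ 1.09 m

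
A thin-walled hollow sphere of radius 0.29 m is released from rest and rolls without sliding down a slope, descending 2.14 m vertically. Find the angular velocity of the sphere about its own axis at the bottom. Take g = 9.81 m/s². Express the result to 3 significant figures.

The moment of inertia is (2/3)MR², giving k ≡ I/(MR²) = 2/3.
The rolling condition ω = v/R makes the rotational term ½I(v/R)² = ½kMv², so KE_total = ½(1+k)Mv² = (5/6)Mv².
Energy conservation Mgh = ½(1+k)Mv² gives v = √(2gh/(1+k)) = √(2 × 9.81 × 2.14 / 1.667) = 5.019 m/s.
The angular speed follows from ω = v/R = 5.019/0.29 ≈ 17.3 rad/s.

ω ≈ 17.3 rad/s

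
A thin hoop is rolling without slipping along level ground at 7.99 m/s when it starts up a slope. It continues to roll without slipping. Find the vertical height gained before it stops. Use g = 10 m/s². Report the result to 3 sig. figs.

h ≈ 6.38 m

The moment of inertia is MR², giving k ≡ I/(MR²) = 1.
Rolling without slipping gives ω = v/R, so the total kinetic energy is ½Mv² + ½Iω² = ½(1+k)Mv² = Mv².
At the top the kinetic energy is zero, so Mv₀² = Mgh.
Thus h = (1+k)v₀²/(2g) = 2 × 7.99² / (2 × 10) ≈ 6.38 m.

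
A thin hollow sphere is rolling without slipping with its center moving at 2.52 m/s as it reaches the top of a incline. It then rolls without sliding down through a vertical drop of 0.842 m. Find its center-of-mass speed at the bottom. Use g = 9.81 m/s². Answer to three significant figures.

For this body I = (2/3)MR², i.e. k = I/(MR²) = 2/3.
Pure rolling means v = ωR; then KE = ½Mv² + ½I(v/R)² = ½(1+k)Mv² = (5/6)Mv².
Energy conservation: (5/6)Mv₀² + Mgh = (5/6)Mv², so v² = v₀² + 2gh/(1+k).
v = √(2.52² + 2×9.81×0.842/1.667) = √16.26 ≈ 4.03 m/s.

v ≈ 4.03 m/s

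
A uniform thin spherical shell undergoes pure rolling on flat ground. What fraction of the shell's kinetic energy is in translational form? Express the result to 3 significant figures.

fraction ≈ 0.600

The moment of inertia is (2/3)MR², giving k ≡ I/(MR²) = 2/3.
With ω = v/R, KE_trans = ½Mv² and KE_rot = ½Iω² = ½kMv², so KE_total = ½(1+k)Mv².
The translational fraction is therefore 1/(1+k) = 1/1.667 ≈ 0.600.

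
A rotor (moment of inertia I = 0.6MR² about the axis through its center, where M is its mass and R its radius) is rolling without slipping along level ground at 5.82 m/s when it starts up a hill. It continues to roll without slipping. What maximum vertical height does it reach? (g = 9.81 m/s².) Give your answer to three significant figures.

Here I = 0.6MR², so the shape factor k = I/(MR²) = 0.6.
Pure rolling means v = ωR; then KE = ½Mv² + ½I(v/R)² = ½(1+k)Mv² = (4/5)Mv².
All of this converts to potential energy at the highest point: (4/5)Mv₀² = Mgh.
Thus h = (1+k)v₀²/(2g) = 1.6 × 5.82² / (2 × 9.81) ≈ 2.76 m.

h ≈ 2.76 m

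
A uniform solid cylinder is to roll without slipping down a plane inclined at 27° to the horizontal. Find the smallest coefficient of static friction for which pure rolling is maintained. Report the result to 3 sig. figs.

μ_min ≈ 0.170

With I = (1/2)MR², the ratio k = I/(MR²) is 0.5.
Newton's second law down the slope: Mg sinθ − f = Ma. The torque equation fR = Iα (with α = a/R) gives f = kMa.
These give a = g sinθ/(1+k) and the required friction f = kMg sinθ/(1+k).
With N = Mg cosθ, the no-slip condition f ≤ μN gives μ_min = f/N = k tanθ/(1+k).
μ_min = 0.5 × tan27° / 1.5 ≈ 0.170.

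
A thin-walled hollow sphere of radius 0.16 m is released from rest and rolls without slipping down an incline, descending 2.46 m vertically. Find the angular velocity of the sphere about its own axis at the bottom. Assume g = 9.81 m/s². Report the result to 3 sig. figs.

ω ≈ 33.6 rad/s

For this body I = (2/3)MR², i.e. k = I/(MR²) = 2/3.
The rolling condition ω = v/R makes the rotational term ½I(v/R)² = ½kMv², so KE_total = ½(1+k)Mv² = (5/6)Mv².
Energy conservation Mgh = ½(1+k)Mv² gives v = √(2gh/(1+k)) = √(2 × 9.81 × 2.46 / 1.667) = 5.381 m/s.
Then ω = v/R = 5.381 / 0.16 ≈ 33.6 rad/s.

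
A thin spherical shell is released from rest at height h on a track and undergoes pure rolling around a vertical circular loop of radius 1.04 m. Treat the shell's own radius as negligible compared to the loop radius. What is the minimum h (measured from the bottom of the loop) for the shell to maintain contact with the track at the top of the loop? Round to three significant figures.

With I = (2/3)MR², the ratio k = I/(MR²) is 2/3.
At the top of the loop, the minimum-contact condition is Mg = Mv_top²/r, so v_top² = gr.
With ω = v/R, the kinetic energy at speed v is ½(1+k)Mv² = (5/6)Mv².
Energy conservation from release (height h) to the top (height 2r): Mgh = Mg(2r) + (5/6)M·gr.
Thus h_min = 2r + (1+k)r/2 = r(2 + 1.667/2) = 1.04 × 2.833 ≈ 2.95 m.

h_min ≈ 2.95 m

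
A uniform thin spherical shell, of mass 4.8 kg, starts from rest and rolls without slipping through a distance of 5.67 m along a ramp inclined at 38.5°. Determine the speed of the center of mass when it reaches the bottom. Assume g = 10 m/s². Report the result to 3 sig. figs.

The moment of inertia is (2/3)MR², giving k ≡ I/(MR²) = 2/3.
Since it rolls without slipping, ω = v/R and KE = ½Mv² + ½Iω² = ½(1+k)Mv² = (5/6)Mv².
The vertical drop is h = L sinθ = 5.67 × sin38.5° = 3.53 m.
Setting Mgh = (5/6)Mv² gives v = √(2gh/(1+k)) = √(2·10·3.53/1.667) ≈ 6.51 m/s.

v ≈ 6.51 m/s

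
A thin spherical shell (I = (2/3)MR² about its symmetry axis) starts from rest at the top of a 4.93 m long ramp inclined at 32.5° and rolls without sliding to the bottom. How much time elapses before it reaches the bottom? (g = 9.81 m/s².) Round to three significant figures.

The moment of inertia is (2/3)MR², giving k ≡ I/(MR²) = 2/3.
Newton's second law down the slope: Mg sinθ − f = Ma. The torque equation fR = Iα (with α = a/R) gives f = kMa.
Hence a = g sinθ/(1+k) = 9.81×sin32.5°/1.667 = 3.163 m/s².
Starting from rest, L = ½at², so t = √(2L/a) = √(2×4.93/3.163) ≈ 1.77 s.

t ≈ 1.77 s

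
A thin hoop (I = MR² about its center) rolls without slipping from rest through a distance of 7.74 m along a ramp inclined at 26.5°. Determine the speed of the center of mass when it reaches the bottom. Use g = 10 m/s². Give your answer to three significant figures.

v ≈ 5.88 m/s

Here I = MR², so the shape factor k = I/(MR²) = 1.
Rolling without slipping gives ω = v/R, so the total kinetic energy is ½Mv² + ½Iω² = ½(1+k)Mv² = Mv².
The vertical drop is h = L sinθ = 7.74 × sin26.5° = 3.454 m.
Setting Mgh = Mv² gives v = √(2gh/(1+k)) = √(2·10·3.454/2) ≈ 5.88 m/s.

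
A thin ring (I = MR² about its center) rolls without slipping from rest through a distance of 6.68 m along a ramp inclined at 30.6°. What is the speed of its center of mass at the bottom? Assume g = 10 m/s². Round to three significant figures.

For this body I = MR², i.e. k = I/(MR²) = 1.
Since it rolls without slipping, ω = v/R and KE = ½Mv² + ½Iω² = ½(1+k)Mv² = Mv².
The vertical drop is h = L sinθ = 6.68 × sin30.6° = 3.4 m.
Setting Mgh = Mv² gives v = √(2gh/(1+k)) = √(2·10·3.4/2) ≈ 5.83 m/s.

v ≈ 5.83 m/s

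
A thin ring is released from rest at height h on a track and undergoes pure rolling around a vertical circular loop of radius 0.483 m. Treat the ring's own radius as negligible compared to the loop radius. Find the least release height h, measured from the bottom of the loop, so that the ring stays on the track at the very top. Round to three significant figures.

h_min ≈ 1.45 m

Here I = MR², so the shape factor k = I/(MR²) = 1.
At the top of the loop, the minimum-contact condition is Mg = Mv_top²/r, so v_top² = gr.
With ω = v/R, the kinetic energy at speed v is ½(1+k)Mv² = Mv².
Energy conservation from release (height h) to the top (height 2r): Mgh = Mg(2r) + M·gr.
Thus h_min = 2r + (1+k)r/2 = r(2 + 2/2) = 0.483 × 3 ≈ 1.45 m.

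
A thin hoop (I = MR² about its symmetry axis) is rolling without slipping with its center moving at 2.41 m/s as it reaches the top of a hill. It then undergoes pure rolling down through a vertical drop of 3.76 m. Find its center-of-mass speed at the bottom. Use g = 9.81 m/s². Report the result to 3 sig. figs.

v ≈ 6.53 m/s

For this body I = MR², i.e. k = I/(MR²) = 1.
The rolling condition ω = v/R makes the rotational term ½I(v/R)² = ½kMv², so KE_total = ½(1+k)Mv² = Mv².
Conserving energy between top and bottom: Mv² = Mv₀² + Mgh, hence v² = v₀² + 2gh/(1+k).
v = √(2.41² + 2×9.81×3.76/2) = √42.69 ≈ 6.53 m/s.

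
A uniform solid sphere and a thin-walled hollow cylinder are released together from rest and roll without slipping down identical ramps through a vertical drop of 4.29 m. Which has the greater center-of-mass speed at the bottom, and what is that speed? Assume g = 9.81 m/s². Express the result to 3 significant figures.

For rolling without slipping, Mgh = ½(1+k)Mv² where k = I/(MR²), so v = √(2gh/(1+k)).
Uniform solid sphere: k = 0.4, giving v = √(2×9.81×4.29/1.4) = 7.754 m/s.
Thin-walled hollow cylinder: k = 1, giving v = √(2×9.81×4.29/2) = 6.487 m/s.
The smaller k wins: the uniform solid sphere, at ≈ 7.75 m/s.

the uniform solid sphere, at v ≈ 7.75 m/s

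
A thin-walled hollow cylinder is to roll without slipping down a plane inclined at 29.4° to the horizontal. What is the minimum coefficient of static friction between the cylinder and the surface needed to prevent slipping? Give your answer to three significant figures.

μ_min ≈ 0.282

With I = MR², the ratio k = I/(MR²) is 1.
Along the incline Mg sinθ − f = Ma, and torque about the center fR = Iα = kMR²(a/R) gives f = kMa.
These give a = g sinθ/(1+k) and the required friction f = kMg sinθ/(1+k).
The normal force is N = Mg cosθ, so μ_min = f/N = k tanθ/(1+k).
μ_min = 1 × tan29.4° / 2 ≈ 0.282.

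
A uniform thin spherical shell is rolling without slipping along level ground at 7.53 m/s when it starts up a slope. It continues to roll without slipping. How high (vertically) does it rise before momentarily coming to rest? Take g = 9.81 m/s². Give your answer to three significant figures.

With I = (2/3)MR², the ratio k = I/(MR²) is 2/3.
Pure rolling means v = ωR; then KE = ½Mv² + ½I(v/R)² = ½(1+k)Mv² = (5/6)Mv².
At the top the kinetic energy is zero, so (5/6)Mv₀² = Mgh.
Thus h = (1+k)v₀²/(2g) = 1.667 × 7.53² / (2 × 9.81) ≈ 4.82 m.

h ≈ 4.82 m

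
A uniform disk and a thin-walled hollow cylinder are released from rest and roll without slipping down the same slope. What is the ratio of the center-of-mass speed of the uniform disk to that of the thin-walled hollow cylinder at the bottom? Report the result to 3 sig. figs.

v_ratio ≈ 1.15

Each satisfies Mgh = ½(1+k)Mv² with k = I/(MR²), so v ∝ 1/√(1+k).
For the uniform disk k = 0.5; for the thin-walled hollow cylinder k = 1.
v₁/v₂ = √((1+k₂)/(1+k₁)) = √(2/1.5) ≈ 1.15.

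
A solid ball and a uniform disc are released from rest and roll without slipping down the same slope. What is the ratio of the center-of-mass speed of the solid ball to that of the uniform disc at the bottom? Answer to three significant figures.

Each satisfies Mgh = ½(1+k)Mv² with k = I/(MR²), so v ∝ 1/√(1+k).
For the solid ball k = 0.4; for the uniform disc k = 0.5.
v₁/v₂ = √((1+k₂)/(1+k₁)) = √(1.5/1.4) ≈ 1.04.

v_ratio ≈ 1.04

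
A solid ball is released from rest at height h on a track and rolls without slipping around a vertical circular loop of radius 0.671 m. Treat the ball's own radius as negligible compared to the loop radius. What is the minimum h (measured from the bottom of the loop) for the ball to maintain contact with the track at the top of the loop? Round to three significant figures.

h_min ≈ 1.81 m

For this body I = (2/5)MR², i.e. k = I/(MR²) = 0.4.
At the top of the loop, the minimum-contact condition is Mg = Mv_top²/r, so v_top² = gr.
With ω = v/R, the kinetic energy at speed v is ½(1+k)Mv² = (7/10)Mv².
Energy conservation from release (height h) to the top (height 2r): Mgh = Mg(2r) + (7/10)M·gr.
Thus h_min = 2r + (1+k)r/2 = r(2 + 1.4/2) = 0.671 × 2.7 ≈ 1.81 m.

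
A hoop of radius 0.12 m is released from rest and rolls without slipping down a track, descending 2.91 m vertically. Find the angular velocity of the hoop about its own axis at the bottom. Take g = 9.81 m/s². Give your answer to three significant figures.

Here I = MR², so the shape factor k = I/(MR²) = 1.
Since it rolls without slipping, ω = v/R and KE = ½Mv² + ½Iω² = ½(1+k)Mv² = Mv².
Energy conservation Mgh = ½(1+k)Mv² gives v = √(2gh/(1+k)) = √(2 × 9.81 × 2.91 / 2) = 5.343 m/s.
The angular speed follows from ω = v/R = 5.343/0.12 ≈ 44.5 rad/s.

ω ≈ 44.5 rad/s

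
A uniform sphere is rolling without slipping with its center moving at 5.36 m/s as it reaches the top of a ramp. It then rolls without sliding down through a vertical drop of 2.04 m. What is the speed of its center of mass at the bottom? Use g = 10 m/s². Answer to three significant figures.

For this body I = (2/5)MR², i.e. k = I/(MR²) = 0.4.
Since it rolls without slipping, ω = v/R and KE = ½Mv² + ½Iω² = ½(1+k)Mv² = (7/10)Mv².
Energy conservation: (7/10)Mv₀² + Mgh = (7/10)Mv², so v² = v₀² + 2gh/(1+k).
v = √(5.36² + 2×10×2.04/1.4) = √57.87 ≈ 7.61 m/s.

v ≈ 7.61 m/s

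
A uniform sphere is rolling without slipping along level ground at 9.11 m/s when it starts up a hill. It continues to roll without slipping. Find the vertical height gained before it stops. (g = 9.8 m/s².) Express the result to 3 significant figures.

h ≈ 5.93 m

The moment of inertia is (2/5)MR², giving k ≡ I/(MR²) = 0.4.
Rolling without slipping gives ω = v/R, so the total kinetic energy is ½Mv² + ½Iω² = ½(1+k)Mv² = (7/10)Mv².
At the top the kinetic energy is zero, so (7/10)Mv₀² = Mgh.
Thus h = (1+k)v₀²/(2g) = 1.4 × 9.11² / (2 × 9.8) ≈ 5.93 m.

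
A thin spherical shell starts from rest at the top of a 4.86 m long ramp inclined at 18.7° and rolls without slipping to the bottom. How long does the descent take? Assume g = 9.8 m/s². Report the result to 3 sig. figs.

t ≈ 2.27 s

With I = (2/3)MR², the ratio k = I/(MR²) is 2/3.
Newton's second law down the slope: Mg sinθ − f = Ma. The torque equation fR = Iα (with α = a/R) gives f = kMa.
Hence a = g sinθ/(1+k) = 9.8×sin18.7°/1.667 = 1.885 m/s².
Starting from rest, L = ½at², so t = √(2L/a) = √(2×4.86/1.885) ≈ 2.27 s.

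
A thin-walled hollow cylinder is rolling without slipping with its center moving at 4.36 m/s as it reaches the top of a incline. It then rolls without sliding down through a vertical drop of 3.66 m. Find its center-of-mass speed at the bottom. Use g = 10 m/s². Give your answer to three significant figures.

Here I = MR², so the shape factor k = I/(MR²) = 1.
Since it rolls without slipping, ω = v/R and KE = ½Mv² + ½Iω² = ½(1+k)Mv² = Mv².
Energy conservation: Mv₀² + Mgh = Mv², so v² = v₀² + 2gh/(1+k).
v = √(4.36² + 2×10×3.66/2) = √55.61 ≈ 7.46 m/s.

v ≈ 7.46 m/s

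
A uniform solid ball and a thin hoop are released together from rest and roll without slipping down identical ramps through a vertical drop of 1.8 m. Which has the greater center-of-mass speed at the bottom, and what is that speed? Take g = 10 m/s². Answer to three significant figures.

For rolling without slipping, Mgh = ½(1+k)Mv² where k = I/(MR²), so v = √(2gh/(1+k)).
Uniform solid ball: k = 0.4, giving v = √(2×10×1.8/1.4) = 5.071 m/s.
Thin hoop: k = 1, giving v = √(2×10×1.8/2) = 4.243 m/s.
The smaller k wins: the uniform solid ball, at ≈ 5.07 m/s.

the uniform solid ball, at v ≈ 5.07 m/s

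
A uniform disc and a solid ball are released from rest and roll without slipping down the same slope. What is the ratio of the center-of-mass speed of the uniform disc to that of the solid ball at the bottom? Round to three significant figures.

Each satisfies Mgh = ½(1+k)Mv² with k = I/(MR²), so v ∝ 1/√(1+k).
For the uniform disc k = 0.5; for the solid ball k = 0.4.
v₁/v₂ = √((1+k₂)/(1+k₁)) = √(1.4/1.5) ≈ 0.966.

v_ratio ≈ 0.966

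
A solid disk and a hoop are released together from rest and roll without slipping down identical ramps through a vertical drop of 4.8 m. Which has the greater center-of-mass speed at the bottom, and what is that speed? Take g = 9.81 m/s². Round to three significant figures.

the solid disk, at v ≈ 7.92 m/s

For rolling without slipping, Mgh = ½(1+k)Mv² where k = I/(MR²), so v = √(2gh/(1+k)).
Solid disk: k = 0.5, giving v = √(2×9.81×4.8/1.5) = 7.924 m/s.
Hoop: k = 1, giving v = √(2×9.81×4.8/2) = 6.862 m/s.
The smaller k wins: the solid disk, at ≈ 7.92 m/s.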